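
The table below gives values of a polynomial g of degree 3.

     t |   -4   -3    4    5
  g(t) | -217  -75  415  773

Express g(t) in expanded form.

g(t) = 5t^3 + 6t^2 - t + 3

Using the Lagrange interpolation formula with nodes -4, -3, 4, 5:
  L_0(t) = (t + 3)(t - 4)(t - 5) / -72
  L_1(t) = (t + 4)(t - 4)(t - 5) / 56
  L_2(t) = (t + 4)(t + 3)(t - 5) / -56
  L_3(t) = (t + 4)(t + 3)(t - 4) / 72
Then g(t) = -217·L_0(t) - 75·L_1(t) + 415·L_2(t) + 773·L_3(t).
Expanding and collecting terms gives g(t) = 5t³ + 6t² - t + 3.
Check: g(-4) = -217. ✓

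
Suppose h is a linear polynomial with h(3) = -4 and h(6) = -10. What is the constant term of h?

2

Write h(x) = ax + b. Substituting each data point gives a linear system:
  3a + b = -4
  6a + b = -10
Solving the system yields a = -2, b = 2.
So h(x) = -2x + 2.
The constant term is 2.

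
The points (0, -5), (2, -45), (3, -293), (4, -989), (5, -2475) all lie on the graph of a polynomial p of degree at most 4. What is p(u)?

Write p(u) = au^4 + bu^3 + cu^2 + du + e. Substituting each data point gives a linear system:
  e = -5
  16a + 8b + 4c + 2d + e = -45
  81a + 27b + 9c + 3d + e = -293
  256a + 64b + 16c + 4d + e = -989
  625a + 125b + 25c + 5d + e = -2475
Solving the system yields a = -4, b = -1, c = 5, d = 6, e = -5.
So p(u) = -4u⁴ - u³ + 5u² + 6u - 5.
Check: p(5) = -2475. ✓

p(u) = -4u^4 - u^3 + 5u^2 + 6u - 5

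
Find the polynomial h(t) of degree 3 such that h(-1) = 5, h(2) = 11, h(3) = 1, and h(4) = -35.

Using the Lagrange interpolation formula with nodes -1, 2, 3, 4:
  L_0(t) = (t - 2)(t - 3)(t - 4) / -60
  L_1(t) = (t + 1)(t - 3)(t - 4) / 6
  L_2(t) = (t + 1)(t - 2)(t - 4) / -4
  L_3(t) = (t + 1)(t - 2)(t - 3) / 10
Then h(t) = 5·L_0(t) + 11·L_1(t) + 1·L_2(t) - 35·L_3(t).
Expanding and collecting terms gives h(t) = -2t³ + 5t² + 3t + 1.
Check: h(-1) = 5. ✓

h(t) = -2t^3 + 5t^2 + 3t + 1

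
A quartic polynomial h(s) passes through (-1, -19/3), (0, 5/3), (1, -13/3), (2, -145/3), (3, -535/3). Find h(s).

h(s) = -s^4 - 2s^3 - 6s^2 + 3s + 5/3

Write h(s) = as^4 + bs^3 + cs^2 + ds + e. Substituting each data point gives a linear system:
  a - b + c - d + e = -19/3
  e = 5/3
  a + b + c + d + e = -13/3
  16a + 8b + 4c + 2d + e = -145/3
  81a + 27b + 9c + 3d + e = -535/3
Solving the system yields a = -1, b = -2, c = -6, d = 3, e = 5/3.
So h(s) = -s^4 - 2s^3 - 6s^2 + 3s + 5/3.
Check: h(-1) = -19/3. ✓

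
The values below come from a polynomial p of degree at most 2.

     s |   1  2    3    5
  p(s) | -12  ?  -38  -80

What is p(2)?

The 3 known points determine the degree-2 polynomial uniquely.
Write p(s) = as^2 + bs + c. Substituting each data point gives a linear system:
  a + b + c = -12
  9a + 3b + c = -38
  25a + 5b + c = -80
Solving the system yields a = -2, b = -5, c = -5.
So p(s) = -2s² - 5s - 5.
Then p(2) = -23.

-23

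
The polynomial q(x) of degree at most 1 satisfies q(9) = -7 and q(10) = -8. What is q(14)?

Write q(x) = ax + b. Substituting each data point gives a linear system:
  9a + b = -7
  10a + b = -8
Solving the system yields a = -1, b = 2.
So q(x) = -x + 2.
Then q(14) = -12.

-12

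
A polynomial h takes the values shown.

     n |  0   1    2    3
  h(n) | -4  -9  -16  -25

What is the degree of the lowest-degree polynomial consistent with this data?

Forward differences of the values at n = 0, 1, 2, 3:
  h  : -4  -9  -16  -25
  Δ  : -5  -7  -9
  Δ^2: -2  -2
  Δ^3: 0
The second differences are constant (-2) and nonzero, while all higher differences vanish, so the minimal degree is 2.

2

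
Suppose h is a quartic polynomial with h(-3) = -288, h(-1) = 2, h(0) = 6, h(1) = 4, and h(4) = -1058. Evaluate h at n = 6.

-5346

Using the Lagrange interpolation formula with nodes -3, -1, 0, 1, 4:
  L_0(n) = (n + 1)n(n - 1)(n - 4) / 168
  L_1(n) = (n + 3)n(n - 1)(n - 4) / -20
  L_2(n) = (n + 3)(n + 1)(n - 1)(n - 4) / 12
  L_3(n) = (n + 3)(n + 1)n(n - 4) / -24
  L_4(n) = (n + 3)(n + 1)n(n - 1) / 420
Then h(n) = -288·L_0(n) + 2·L_1(n) + 6·L_2(n) + 4·L_3(n) - 1058·L_4(n).
Expanding and collecting terms gives h(n) = -4n⁴ - n³ + n² + 2n + 6.
Evaluating at n = 6: h(6) = -5346.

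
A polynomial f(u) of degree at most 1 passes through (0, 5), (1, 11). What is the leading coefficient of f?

6

Write f(u) = au + b. Substituting each data point gives a linear system:
  b = 5
  a + b = 11
Solving the system yields a = 6, b = 5.
So f(u) = 6u + 5.
The leading coefficient is 6.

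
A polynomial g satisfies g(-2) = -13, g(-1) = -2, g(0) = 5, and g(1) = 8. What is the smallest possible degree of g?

Forward differences of the values at t = -2, -1, 0, 1:
  g  : -13  -2  5  8
  Δ  : 11  7  3
  Δ^2: -4  -4
  Δ^3: 0
The second differences are constant (-4) and nonzero, while all higher differences vanish, so the minimal degree is 2.

2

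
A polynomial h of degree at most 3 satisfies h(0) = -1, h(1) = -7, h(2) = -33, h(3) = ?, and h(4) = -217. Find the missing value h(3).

-97

On equispaced nodes a degree-3 polynomial has vanishing fourth forward difference, so
  h(0) - 4·h(1) + 6·h(2) - 4·h(3) + h(4) = 0.
Substituting the known values and solving for h(3):
  -4·h(3) = 388
  h(3) = -97.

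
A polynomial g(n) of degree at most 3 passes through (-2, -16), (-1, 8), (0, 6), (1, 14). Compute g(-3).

-102

Write g(n) = an^3 + bn^2 + cn + d. Substituting each data point gives a linear system:
  -8a + 4b - 2c + d = -16
  -a + b - c + d = 8
  d = 6
  a + b + c + d = 14
Solving the system yields a = 6, b = 5, c = -3, d = 6.
So g(n) = 6n^3 + 5n^2 - 3n + 6.
Then g(-3) = -102.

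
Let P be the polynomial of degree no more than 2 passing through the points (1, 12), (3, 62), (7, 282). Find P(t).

P(t) = 5t^2 + 5t + 2

Using the Lagrange interpolation formula with nodes 1, 3, 7:
  L_0(t) = (t - 3)(t - 7) / 12
  L_1(t) = (t - 1)(t - 7) / -8
  L_2(t) = (t - 1)(t - 3) / 24
Then P(t) = 12·L_0(t) + 62·L_1(t) + 282·L_2(t).
Expanding and collecting terms gives P(t) = 5t² + 5t + 2.
Check: P(7) = 282. ✓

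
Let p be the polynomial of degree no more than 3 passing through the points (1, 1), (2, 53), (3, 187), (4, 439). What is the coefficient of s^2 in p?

5

Write p(s) = as^3 + bs^2 + cs + d. Substituting each data point gives a linear system:
  a + b + c + d = 1
  8a + 4b + 2c + d = 53
  27a + 9b + 3c + d = 187
  64a + 16b + 4c + d = 439
Solving the system yields a = 6, b = 5, c = -5, d = -5.
So p(s) = 6s³ + 5s² - 5s - 5.
The coefficient of s^2 is 5.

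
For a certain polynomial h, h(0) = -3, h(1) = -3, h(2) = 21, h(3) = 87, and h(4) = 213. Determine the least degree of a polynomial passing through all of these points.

3

Forward differences of the values at x = 0, 1, 2, 3, 4:
  h  : -3  -3  21  87  213
  Δ  : 0  24  66  126
  Δ^2: 24  42  60
  Δ^3: 18  18
  Δ^4: 0
The third differences are constant (18) and nonzero, while all higher differences vanish, so the minimal degree is 3.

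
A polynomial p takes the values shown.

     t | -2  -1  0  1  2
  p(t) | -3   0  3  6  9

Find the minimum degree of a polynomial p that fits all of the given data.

Forward differences of the values at t = -2, -1, 0, 1, 2:
  p  : -3  0  3  6  9
  Δ  : 3  3  3  3
  Δ^2: 0  0  0
  Δ^3: 0  0
  Δ^4: 0
The first differences are constant (3) and nonzero, while all higher differences vanish, so the minimal degree is 1.

1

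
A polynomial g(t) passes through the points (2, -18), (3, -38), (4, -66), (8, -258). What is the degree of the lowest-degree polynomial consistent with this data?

Divided differences on the nodes 2, 3, 4, 8:
  order 0: -18  -38  -66  -258
  order 1: -20  -28  -48
  order 2: -4  -4
  order 3: 0
The order-2 divided differences are all -4 (nonzero) and every higher order vanishes, so the data lies on a polynomial of degree exactly 2.

2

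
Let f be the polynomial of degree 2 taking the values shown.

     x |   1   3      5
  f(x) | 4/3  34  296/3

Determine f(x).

f(x) = 4x^2 + (1/3)x - 3

Using the Lagrange interpolation formula with nodes 1, 3, 5:
  L_0(x) = (x - 3)(x - 5) / 8
  L_1(x) = (x - 1)(x - 5) / -4
  L_2(x) = (x - 1)(x - 3) / 8
Then f(x) = 4/3·L_0(x) + 34·L_1(x) + 296/3·L_2(x).
Expanding and collecting terms gives f(x) = 4x^2 + (1/3)x - 3.
Check: f(5) = 296/3. ✓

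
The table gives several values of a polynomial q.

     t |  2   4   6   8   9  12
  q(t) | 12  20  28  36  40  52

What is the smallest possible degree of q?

1

Divided differences on the nodes 2, 4, 6, 8, 9, 12:
  order 0: 12  20  28  36  40  52
  order 1: 4  4  4  4  4
  order 2: 0  0  0  0
  order 3: 0  0  0
  order 4: 0  0
  order 5: 0
The order-1 divided differences are all 4 (nonzero) and every higher order vanishes, so the data lies on a polynomial of degree exactly 1.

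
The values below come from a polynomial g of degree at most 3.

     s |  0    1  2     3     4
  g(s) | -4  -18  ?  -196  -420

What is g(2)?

On equispaced nodes a degree-3 polynomial has vanishing fourth forward difference, so
  g(0) - 4·g(1) + 6·g(2) - 4·g(3) + g(4) = 0.
Substituting the known values and solving for g(2):
  6·g(2) = -432
  g(2) = -72.

-72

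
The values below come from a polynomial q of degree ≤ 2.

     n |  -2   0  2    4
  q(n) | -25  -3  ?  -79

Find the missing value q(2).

On equispaced nodes a degree-2 polynomial has vanishing third forward difference, so
  - q(-2) + 3·q(0) - 3·q(2) + q(4) = 0.
Substituting the known values and solving for q(2):
  -3·q(2) = 63
  q(2) = -21.

-21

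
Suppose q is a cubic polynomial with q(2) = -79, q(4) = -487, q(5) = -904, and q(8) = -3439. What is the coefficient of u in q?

Write q(u) = au^3 + bu^2 + cu + d. Substituting each data point gives a linear system:
  8a + 4b + 2c + d = -79
  64a + 16b + 4c + d = -487
  125a + 25b + 5c + d = -904
  512a + 64b + 8c + d = -3439
Solving the system yields a = -6, b = -5, c = -6, d = 1.
So q(u) = -6u³ - 5u² - 6u + 1.
The coefficient of u is -6.

-6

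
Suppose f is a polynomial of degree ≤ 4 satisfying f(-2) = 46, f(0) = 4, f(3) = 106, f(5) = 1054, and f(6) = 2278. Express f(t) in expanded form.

Write f(t) = at^4 + bt^3 + ct^2 + dt + e. Substituting each data point gives a linear system:
  16a - 8b + 4c - 2d + e = 46
  e = 4
  81a + 27b + 9c + 3d + e = 106
  625a + 125b + 25c + 5d + e = 1054
  1296a + 216b + 36c + 6d + e = 2278
Solving the system yields a = 2, b = -1, c = -2, d = -5, e = 4.
So f(t) = 2t^4 - t^3 - 2t^2 - 5t + 4.
Check: f(6) = 2278. ✓

f(t) = 2t^4 - t^3 - 2t^2 - 5t + 4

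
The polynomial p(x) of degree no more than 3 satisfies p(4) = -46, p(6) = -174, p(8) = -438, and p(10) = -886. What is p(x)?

Using the Lagrange interpolation formula with nodes 4, 6, 8, 10:
  L_0(x) = (x - 6)(x - 8)(x - 10) / -48
  L_1(x) = (x - 4)(x - 8)(x - 10) / 16
  L_2(x) = (x - 4)(x - 6)(x - 10) / -16
  L_3(x) = (x - 4)(x - 6)(x - 8) / 48
Then p(x) = -46·L_0(x) - 174·L_1(x) - 438·L_2(x) - 886·L_3(x).
Expanding and collecting terms gives p(x) = -x^3 + x^2 + 2x - 6.
Check: p(4) = -46. ✓

p(x) = -x^3 + x^2 + 2x - 6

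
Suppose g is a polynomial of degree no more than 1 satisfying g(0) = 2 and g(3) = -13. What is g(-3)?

17

Write g(x) = ax + b. Substituting each data point gives a linear system:
  b = 2
  3a + b = -13
Solving the system yields a = -5, b = 2.
So g(x) = -5x + 2.
Then g(-3) = 17.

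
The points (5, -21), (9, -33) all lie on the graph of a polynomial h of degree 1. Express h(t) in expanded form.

h(t) = -3t - 6

Write h(t) = at + b. Substituting each data point gives a linear system:
  5a + b = -21
  9a + b = -33
Solving the system yields a = -3, b = -6.
So h(t) = -3t - 6.
Check: h(5) = -21. ✓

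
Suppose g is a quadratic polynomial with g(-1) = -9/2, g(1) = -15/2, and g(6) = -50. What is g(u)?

Write g(u) = au^2 + bu + c. Substituting each data point gives a linear system:
  a - b + c = -9/2
  a + b + c = -15/2
  36a + 6b + c = -50
Solving the system yields a = -1, b = -3/2, c = -5.
So g(u) = -u^2 - (3/2)u - 5.
Check: g(-1) = -9/2. ✓

g(u) = -u^2 - (3/2)u - 5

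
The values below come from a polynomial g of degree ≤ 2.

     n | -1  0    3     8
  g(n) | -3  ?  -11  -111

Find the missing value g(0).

The 3 known points determine the degree-2 polynomial uniquely.
Write g(n) = an^2 + bn + c. Substituting each data point gives a linear system:
  a - b + c = -3
  9a + 3b + c = -11
  64a + 8b + c = -111
Solving the system yields a = -2, b = 2, c = 1.
So g(n) = -2n^2 + 2n + 1.
Then g(0) = 1.

1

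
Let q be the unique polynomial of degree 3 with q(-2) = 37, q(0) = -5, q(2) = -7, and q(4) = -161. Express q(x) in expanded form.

q(x) = -4x^3 + 5x^2 + 5x - 5

Using the Lagrange interpolation formula with nodes -2, 0, 2, 4:
  L_0(x) = x(x - 2)(x - 4) / -48
  L_1(x) = (x + 2)(x - 2)(x - 4) / 16
  L_2(x) = (x + 2)x(x - 4) / -16
  L_3(x) = (x + 2)x(x - 2) / 48
Then q(x) = 37·L_0(x) - 5·L_1(x) - 7·L_2(x) - 161·L_3(x).
Expanding and collecting terms gives q(x) = -4x^3 + 5x^2 + 5x - 5.
Check: q(4) = -161. ✓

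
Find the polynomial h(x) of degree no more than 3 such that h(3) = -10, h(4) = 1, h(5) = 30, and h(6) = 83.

h(x) = x^3 - 3x^2 - 5x + 5

Write h(x) = ax^3 + bx^2 + cx + d. Substituting each data point gives a linear system:
  27a + 9b + 3c + d = -10
  64a + 16b + 4c + d = 1
  125a + 25b + 5c + d = 30
  216a + 36b + 6c + d = 83
Solving the system yields a = 1, b = -3, c = -5, d = 5.
So h(x) = x³ - 3x² - 5x + 5.
Check: h(5) = 30. ✓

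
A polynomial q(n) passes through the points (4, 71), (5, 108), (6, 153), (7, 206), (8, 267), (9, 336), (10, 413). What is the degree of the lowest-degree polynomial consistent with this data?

2

Forward differences of the values at n = 4, 5, 6, 7, 8, 9, 10:
  q  : 71  108  153  206  267  336  413
  Δ  : 37  45  53  61  69  77
  Δ^2: 8  8  8  8  8
  Δ^3: 0  0  0  0
  Δ^4: 0  0  0
  Δ^5: 0  0
  Δ^6: 0
The second differences are constant (8) and nonzero, while all higher differences vanish, so the minimal degree is 2.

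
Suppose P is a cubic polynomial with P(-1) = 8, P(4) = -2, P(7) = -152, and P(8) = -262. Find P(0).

2

Write P(t) = at^3 + bt^2 + ct + d. Substituting each data point gives a linear system:
  -a + b - c + d = 8
  64a + 16b + 4c + d = -2
  343a + 49b + 7c + d = -152
  512a + 64b + 8c + d = -262
Solving the system yields a = -1, b = 4, c = -1, d = 2.
So P(t) = -t^3 + 4t^2 - t + 2.
Then P(0) = 2.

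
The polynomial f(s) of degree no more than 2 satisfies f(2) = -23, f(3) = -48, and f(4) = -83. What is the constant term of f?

-3

Write f(s) = as^2 + bs + c. Substituting each data point gives a linear system:
  4a + 2b + c = -23
  9a + 3b + c = -48
  16a + 4b + c = -83
Solving the system yields a = -5, b = 0, c = -3.
So f(s) = -5s^2 - 3.
The constant term is -3.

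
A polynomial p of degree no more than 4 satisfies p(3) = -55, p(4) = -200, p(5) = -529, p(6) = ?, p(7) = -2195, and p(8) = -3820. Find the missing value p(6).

-1150

The 5 known points determine the degree-4 polynomial uniquely.
Write p(s) = as^4 + bs^3 + cs^2 + ds + e. Substituting each data point gives a linear system:
  81a + 27b + 9c + 3d + e = -55
  256a + 64b + 16c + 4d + e = -200
  625a + 125b + 25c + 5d + e = -529
  2401a + 343b + 49c + 7d + e = -2195
  4096a + 512b + 64c + 8d + e = -3820
Solving the system yields a = -1, b = 0, c = 5, d = -5, e = -4.
So p(s) = -s⁴ + 5s² - 5s - 4.
Then p(6) = -1150.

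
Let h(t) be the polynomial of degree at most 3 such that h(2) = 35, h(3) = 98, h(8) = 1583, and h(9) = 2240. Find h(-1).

Using the Lagrange interpolation formula with nodes 2, 3, 8, 9:
  L_0(t) = (t - 3)(t - 8)(t - 9) / -42
  L_1(t) = (t - 2)(t - 8)(t - 9) / 30
  L_2(t) = (t - 2)(t - 3)(t - 9) / -30
  L_3(t) = (t - 2)(t - 3)(t - 8) / 42
Then h(t) = 35·L_0(t) + 98·L_1(t) + 1583·L_2(t) + 2240·L_3(t).
Expanding and collecting terms gives h(t) = 3t³ + 6t - 1.
Evaluating at t = -1: h(-1) = -10.

-10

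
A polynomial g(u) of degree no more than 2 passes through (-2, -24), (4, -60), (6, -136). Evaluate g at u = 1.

-6

Using the Lagrange interpolation formula with nodes -2, 4, 6:
  L_0(u) = (u - 4)(u - 6) / 48
  L_1(u) = (u + 2)(u - 6) / -12
  L_2(u) = (u + 2)(u - 4) / 16
Then g(u) = -24·L_0(u) - 60·L_1(u) - 136·L_2(u).
Expanding and collecting terms gives g(u) = -4u² + 2u - 4.
Evaluating at u = 1: g(1) = -6.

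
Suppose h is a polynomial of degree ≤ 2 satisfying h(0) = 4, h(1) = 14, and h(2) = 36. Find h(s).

Write h(s) = as^2 + bs + c. Substituting each data point gives a linear system:
  c = 4
  a + b + c = 14
  4a + 2b + c = 36
Solving the system yields a = 6, b = 4, c = 4.
So h(s) = 6s² + 4s + 4.
Check: h(1) = 14. ✓

h(s) = 6s^2 + 4s + 4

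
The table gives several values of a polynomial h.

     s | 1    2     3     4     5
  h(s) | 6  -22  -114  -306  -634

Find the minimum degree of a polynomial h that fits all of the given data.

3

Forward differences of the values at s = 1, 2, 3, 4, 5:
  h  : 6  -22  -114  -306  -634
  Δ  : -28  -92  -192  -328
  Δ^2: -64  -100  -136
  Δ^3: -36  -36
  Δ^4: 0
The third differences are constant (-36) and nonzero, while all higher differences vanish, so the minimal degree is 3.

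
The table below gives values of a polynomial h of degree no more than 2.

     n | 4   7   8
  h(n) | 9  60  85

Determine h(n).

Using the Lagrange interpolation formula with nodes 4, 7, 8:
  L_0(n) = (n - 7)(n - 8) / 12
  L_1(n) = (n - 4)(n - 8) / -3
  L_2(n) = (n - 4)(n - 7) / 4
Then h(n) = 9·L_0(n) + 60·L_1(n) + 85·L_2(n).
Expanding and collecting terms gives h(n) = 2n² - 5n - 3.
Check: h(7) = 60. ✓

h(n) = 2n^2 - 5n - 3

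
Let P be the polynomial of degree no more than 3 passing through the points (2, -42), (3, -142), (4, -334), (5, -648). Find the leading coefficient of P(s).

-5

Write P(s) = as^3 + bs^2 + cs + d. Substituting each data point gives a linear system:
  8a + 4b + 2c + d = -42
  27a + 9b + 3c + d = -142
  64a + 16b + 4c + d = -334
  125a + 25b + 5c + d = -648
Solving the system yields a = -5, b = -1, c = 0, d = 2.
So P(s) = -5s³ - s² + 2.
The leading coefficient is -5.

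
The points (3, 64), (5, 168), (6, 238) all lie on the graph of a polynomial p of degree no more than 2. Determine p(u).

p(u) = 6u^2 + 4u - 2

Using the Lagrange interpolation formula with nodes 3, 5, 6:
  L_0(u) = (u - 5)(u - 6) / 6
  L_1(u) = (u - 3)(u - 6) / -2
  L_2(u) = (u - 3)(u - 5) / 3
Then p(u) = 64·L_0(u) + 168·L_1(u) + 238·L_2(u).
Expanding and collecting terms gives p(u) = 6u^2 + 4u - 2.
Check: p(6) = 238. ✓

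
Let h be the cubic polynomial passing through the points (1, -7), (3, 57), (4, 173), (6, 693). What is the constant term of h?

Write h(n) = an^3 + bn^2 + cn + d. Substituting each data point gives a linear system:
  a + b + c + d = -7
  27a + 9b + 3c + d = 57
  64a + 16b + 4c + d = 173
  216a + 36b + 6c + d = 693
Solving the system yields a = 4, b = -4, c = -4, d = -3.
So h(n) = 4n³ - 4n² - 4n - 3.
The constant term is -3.

-3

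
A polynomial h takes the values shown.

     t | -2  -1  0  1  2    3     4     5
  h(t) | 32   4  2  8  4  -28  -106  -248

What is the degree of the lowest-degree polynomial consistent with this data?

Forward differences of the values at t = -2, -1, 0, 1, 2, 3, 4, 5:
  h  : 32  4  2  8  4  -28  -106  -248
  Δ  : -28  -2  6  -4  -32  -78  -142
  Δ^2: 26  8  -10  -28  -46  -64
  Δ^3: -18  -18  -18  -18  -18
  Δ^4: 0  0  0  0
  Δ^5: 0  0  0
  Δ^6: 0  0
  Δ^7: 0
The third differences are constant (-18) and nonzero, while all higher differences vanish, so the minimal degree is 3.

3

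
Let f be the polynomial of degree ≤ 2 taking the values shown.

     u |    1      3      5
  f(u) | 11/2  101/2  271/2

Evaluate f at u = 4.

88

Using the Lagrange interpolation formula with nodes 1, 3, 5:
  L_0(u) = (u - 3)(u - 5) / 8
  L_1(u) = (u - 1)(u - 5) / -4
  L_2(u) = (u - 1)(u - 3) / 8
Then f(u) = 11/2·L_0(u) + 101/2·L_1(u) + 271/2·L_2(u).
Expanding and collecting terms gives f(u) = 5u^2 + (5/2)u - 2.
Evaluating at u = 4: f(4) = 88.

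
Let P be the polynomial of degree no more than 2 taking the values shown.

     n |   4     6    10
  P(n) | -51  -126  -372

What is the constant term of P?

Write P(n) = an^2 + bn + c. Substituting each data point gives a linear system:
  16a + 4b + c = -51
  36a + 6b + c = -126
  100a + 10b + c = -372
Solving the system yields a = -4, b = 5/2, c = 3.
So P(n) = -4n^2 + (5/2)n + 3.
The constant term is 3.

3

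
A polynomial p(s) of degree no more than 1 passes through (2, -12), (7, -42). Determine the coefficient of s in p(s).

Write p(s) = as + b. Substituting each data point gives a linear system:
  2a + b = -12
  7a + b = -42
Solving the system yields a = -6, b = 0.
So p(s) = -6s.
The leading coefficient is -6.

-6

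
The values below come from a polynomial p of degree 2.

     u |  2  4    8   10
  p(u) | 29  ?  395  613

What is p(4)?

The 3 known points determine the degree-2 polynomial uniquely.
Write p(u) = au^2 + bu + c. Substituting each data point gives a linear system:
  4a + 2b + c = 29
  64a + 8b + c = 395
  100a + 10b + c = 613
Solving the system yields a = 6, b = 1, c = 3.
So p(u) = 6u² + u + 3.
Then p(4) = 103.

103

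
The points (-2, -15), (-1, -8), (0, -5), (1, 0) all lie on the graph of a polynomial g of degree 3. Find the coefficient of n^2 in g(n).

1

Write g(n) = an^3 + bn^2 + cn + d. Substituting each data point gives a linear system:
  -8a + 4b - 2c + d = -15
  -a + b - c + d = -8
  d = -5
  a + b + c + d = 0
Solving the system yields a = 1, b = 1, c = 3, d = -5.
So g(n) = n^3 + n^2 + 3n - 5.
The coefficient of n^2 is 1.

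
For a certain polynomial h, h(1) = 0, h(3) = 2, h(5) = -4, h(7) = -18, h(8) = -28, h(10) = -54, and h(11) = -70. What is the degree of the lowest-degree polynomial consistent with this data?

2

Divided differences on the nodes 1, 3, 5, 7, 8, 10, 11:
  order 0: 0  2  -4  -18  -28  -54  -70
  order 1: 1  -3  -7  -10  -13  -16
  order 2: -1  -1  -1  -1  -1
  order 3: 0  0  0  0
  order 4: 0  0  0
  order 5: 0  0
  order 6: 0
The order-2 divided differences are all -1 (nonzero) and every higher order vanishes, so the data lies on a polynomial of degree exactly 2.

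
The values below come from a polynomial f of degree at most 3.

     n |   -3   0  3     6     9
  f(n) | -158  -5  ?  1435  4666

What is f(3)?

The 4 known points determine the degree-3 polynomial uniquely.
Write f(n) = an^3 + bn^2 + cn + d. Substituting each data point gives a linear system:
  -27a + 9b - 3c + d = -158
  d = -5
  216a + 36b + 6c + d = 1435
  729a + 81b + 9c + d = 4666
Solving the system yields a = 6, b = 3, c = 6, d = -5.
So f(n) = 6n³ + 3n² + 6n - 5.
Then f(3) = 202.

202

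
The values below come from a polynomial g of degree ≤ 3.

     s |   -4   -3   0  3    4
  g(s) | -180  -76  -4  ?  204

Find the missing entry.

The 4 known points determine the degree-3 polynomial uniquely.
Write g(s) = as^3 + bs^2 + cs + d. Substituting each data point gives a linear system:
  -64a + 16b - 4c + d = -180
  -27a + 9b - 3c + d = -76
  d = -4
  64a + 16b + 4c + d = 204
Solving the system yields a = 3, b = 1, c = 0, d = -4.
So g(s) = 3s³ + s² - 4.
Then g(3) = 86.

86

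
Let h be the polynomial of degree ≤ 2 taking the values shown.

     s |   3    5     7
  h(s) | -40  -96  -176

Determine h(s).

Using the Lagrange interpolation formula with nodes 3, 5, 7:
  L_0(s) = (s - 5)(s - 7) / 8
  L_1(s) = (s - 3)(s - 7) / -4
  L_2(s) = (s - 3)(s - 5) / 8
Then h(s) = -40·L_0(s) - 96·L_1(s) - 176·L_2(s).
Expanding and collecting terms gives h(s) = -3s^2 - 4s - 1.
Check: h(5) = -96. ✓

h(s) = -3s^2 - 4s - 1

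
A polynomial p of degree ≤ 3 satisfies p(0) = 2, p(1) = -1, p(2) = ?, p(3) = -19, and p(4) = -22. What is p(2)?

-10

The 4 known points determine the degree-3 polynomial uniquely.
Write p(x) = ax^3 + bx^2 + cx + d. Substituting each data point gives a linear system:
  d = 2
  a + b + c + d = -1
  27a + 9b + 3c + d = -19
  64a + 16b + 4c + d = -22
Solving the system yields a = 1, b = -6, c = 2, d = 2.
So p(x) = x³ - 6x² + 2x + 2.
Then p(2) = -10.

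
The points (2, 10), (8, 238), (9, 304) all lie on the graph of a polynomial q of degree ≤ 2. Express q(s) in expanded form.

Write q(s) = as^2 + bs + c. Substituting each data point gives a linear system:
  4a + 2b + c = 10
  64a + 8b + c = 238
  81a + 9b + c = 304
Solving the system yields a = 4, b = -2, c = -2.
So q(s) = 4s^2 - 2s - 2.
Check: q(2) = 10. ✓

q(s) = 4s^2 - 2s - 2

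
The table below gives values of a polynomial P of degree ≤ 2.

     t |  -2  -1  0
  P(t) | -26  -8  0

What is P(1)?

Write P(t) = at^2 + bt + c. Substituting each data point gives a linear system:
  4a - 2b + c = -26
  a - b + c = -8
  c = 0
Solving the system yields a = -5, b = 3, c = 0.
So P(t) = -5t^2 + 3t.
Then P(1) = -2.

-2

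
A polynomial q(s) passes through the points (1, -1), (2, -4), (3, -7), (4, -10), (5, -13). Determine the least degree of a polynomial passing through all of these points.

Forward differences of the values at s = 1, 2, 3, 4, 5:
  q  : -1  -4  -7  -10  -13
  Δ  : -3  -3  -3  -3
  Δ^2: 0  0  0
  Δ^3: 0  0
  Δ^4: 0
The first differences are constant (-3) and nonzero, while all higher differences vanish, so the minimal degree is 1.

1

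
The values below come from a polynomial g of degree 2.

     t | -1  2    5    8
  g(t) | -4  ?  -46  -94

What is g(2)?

The 3 known points determine the degree-2 polynomial uniquely.
Write g(t) = at^2 + bt + c. Substituting each data point gives a linear system:
  a - b + c = -4
  25a + 5b + c = -46
  64a + 8b + c = -94
Solving the system yields a = -1, b = -3, c = -6.
So g(t) = -t² - 3t - 6.
Then g(2) = -16.

-16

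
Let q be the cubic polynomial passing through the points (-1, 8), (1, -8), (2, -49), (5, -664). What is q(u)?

q(u) = -5u^3 - u^2 - 3u + 1

Using the Lagrange interpolation formula with nodes -1, 1, 2, 5:
  L_0(u) = (u - 1)(u - 2)(u - 5) / -36
  L_1(u) = (u + 1)(u - 2)(u - 5) / 8
  L_2(u) = (u + 1)(u - 1)(u - 5) / -9
  L_3(u) = (u + 1)(u - 1)(u - 2) / 72
Then q(u) = 8·L_0(u) - 8·L_1(u) - 49·L_2(u) - 664·L_3(u).
Expanding and collecting terms gives q(u) = -5u³ - u² - 3u + 1.
Check: q(5) = -664. ✓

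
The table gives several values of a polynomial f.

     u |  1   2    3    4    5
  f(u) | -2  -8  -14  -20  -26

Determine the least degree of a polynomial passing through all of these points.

Forward differences of the values at u = 1, 2, 3, 4, 5:
  f  : -2  -8  -14  -20  -26
  Δ  : -6  -6  -6  -6
  Δ^2: 0  0  0
  Δ^3: 0  0
  Δ^4: 0
The first differences are constant (-6) and nonzero, while all higher differences vanish, so the minimal degree is 1.

1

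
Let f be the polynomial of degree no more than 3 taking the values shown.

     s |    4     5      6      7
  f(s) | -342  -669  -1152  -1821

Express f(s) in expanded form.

Using the Lagrange interpolation formula with nodes 4, 5, 6, 7:
  L_0(s) = (s - 5)(s - 6)(s - 7) / -6
  L_1(s) = (s - 4)(s - 6)(s - 7) / 2
  L_2(s) = (s - 4)(s - 5)(s - 7) / -2
  L_3(s) = (s - 4)(s - 5)(s - 6) / 6
Then f(s) = -342·L_0(s) - 669·L_1(s) - 1152·L_2(s) - 1821·L_3(s).
Expanding and collecting terms gives f(s) = -5s³ - 3s² + 5s + 6.
Check: f(7) = -1821. ✓

f(s) = -5s^3 - 3s^2 + 5s + 6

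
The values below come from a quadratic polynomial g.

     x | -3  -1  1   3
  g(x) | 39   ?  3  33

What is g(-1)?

The 3 known points determine the degree-2 polynomial uniquely.
Write g(x) = ax^2 + bx + c. Substituting each data point gives a linear system:
  9a - 3b + c = 39
  a + b + c = 3
  9a + 3b + c = 33
Solving the system yields a = 4, b = -1, c = 0.
So g(x) = 4x^2 - x.
Then g(-1) = 5.

5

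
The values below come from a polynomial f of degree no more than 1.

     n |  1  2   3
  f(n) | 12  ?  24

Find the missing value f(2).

18

On equispaced nodes a degree-1 polynomial has vanishing second forward difference, so
  f(1) - 2·f(2) + f(3) = 0.
Substituting the known values and solving for f(2):
  -2·f(2) = -36
  f(2) = 18.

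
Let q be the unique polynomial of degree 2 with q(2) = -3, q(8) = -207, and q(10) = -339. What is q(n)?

q(n) = -4n^2 + 6n + 1

Write q(n) = an^2 + bn + c. Substituting each data point gives a linear system:
  4a + 2b + c = -3
  64a + 8b + c = -207
  100a + 10b + c = -339
Solving the system yields a = -4, b = 6, c = 1.
So q(n) = -4n^2 + 6n + 1.
Check: q(10) = -339. ✓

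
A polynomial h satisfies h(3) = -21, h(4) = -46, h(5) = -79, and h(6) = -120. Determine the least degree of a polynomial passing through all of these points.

2

Forward differences of the values at t = 3, 4, 5, 6:
  h  : -21  -46  -79  -120
  Δ  : -25  -33  -41
  Δ^2: -8  -8
  Δ^3: 0
The second differences are constant (-8) and nonzero, while all higher differences vanish, so the minimal degree is 2.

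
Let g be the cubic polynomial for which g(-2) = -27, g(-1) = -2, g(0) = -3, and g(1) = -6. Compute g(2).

13

Forward differences of the values at n = -2, -1, 0, 1:
  g  : -27  -2  -3  -6
  Δ  : 25  -1  -3
  Δ^2: -26  -2
  Δ^3: 24
The third differences are constant, confirming degree 3.
Interpolating (Newton forward form) and evaluating at n = 2 gives g(2) = 13.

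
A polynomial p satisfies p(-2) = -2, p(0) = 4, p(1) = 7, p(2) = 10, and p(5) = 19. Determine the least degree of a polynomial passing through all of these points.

1

Divided differences on the nodes -2, 0, 1, 2, 5:
  order 0: -2  4  7  10  19
  order 1: 3  3  3  3
  order 2: 0  0  0
  order 3: 0  0
  order 4: 0
The order-1 divided differences are all 3 (nonzero) and every higher order vanishes, so the data lies on a polynomial of degree exactly 1.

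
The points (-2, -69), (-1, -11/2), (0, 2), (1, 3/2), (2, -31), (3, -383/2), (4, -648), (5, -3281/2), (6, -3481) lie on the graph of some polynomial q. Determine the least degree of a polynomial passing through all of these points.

Forward differences of the values at s = -2, -1, 0, 1, 2, 3, 4, 5, 6:
  q  : -69  -11/2  2  3/2  -31  -383/2  -648  -3281/2  -3481
  Δ  : 127/2  15/2  -1/2  -65/2  -321/2  -913/2  -1985/2  -3681/2
  Δ^2: -56  -8  -32  -128  -296  -536  -848
  Δ^3: 48  -24  -96  -168  -240  -312
  Δ^4: -72  -72  -72  -72  -72
  Δ^5: 0  0  0  0
  Δ^6: 0  0  0
  Δ^7: 0  0
  Δ^8: 0
The fourth differences are constant (-72) and nonzero, while all higher differences vanish, so the minimal degree is 4.

4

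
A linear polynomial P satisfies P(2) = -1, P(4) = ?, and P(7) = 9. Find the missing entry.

The 2 known points determine the degree-1 polynomial uniquely.
Write P(s) = as + b. Substituting each data point gives a linear system:
  2a + b = -1
  7a + b = 9
Solving the system yields a = 2, b = -5.
So P(s) = 2s - 5.
Then P(4) = 3.

3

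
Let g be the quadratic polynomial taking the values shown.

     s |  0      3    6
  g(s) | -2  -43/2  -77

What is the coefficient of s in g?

Write g(s) = as^2 + bs + c. Substituting each data point gives a linear system:
  c = -2
  9a + 3b + c = -43/2
  36a + 6b + c = -77
Solving the system yields a = -2, b = -1/2, c = -2.
So g(s) = -2s^2 - (1/2)s - 2.
The coefficient of s is -1/2.

-1/2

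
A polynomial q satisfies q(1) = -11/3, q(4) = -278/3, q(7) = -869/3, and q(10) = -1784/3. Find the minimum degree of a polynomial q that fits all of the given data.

2

Forward differences of the values at x = 1, 4, 7, 10:
  q  : -11/3  -278/3  -869/3  -1784/3
  Δ  : -89  -197  -305
  Δ^2: -108  -108
  Δ^3: 0
The second differences are constant (-108) and nonzero, while all higher differences vanish, so the minimal degree is 2.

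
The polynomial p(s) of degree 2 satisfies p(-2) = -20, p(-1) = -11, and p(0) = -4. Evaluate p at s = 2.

Write p(s) = as^2 + bs + c. Substituting each data point gives a linear system:
  4a - 2b + c = -20
  a - b + c = -11
  c = -4
Solving the system yields a = -1, b = 6, c = -4.
So p(s) = -s² + 6s - 4.
Then p(2) = 4.

4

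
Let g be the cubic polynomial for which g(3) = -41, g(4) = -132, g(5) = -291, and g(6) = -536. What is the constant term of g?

4

Write g(x) = ax^3 + bx^2 + cx + d. Substituting each data point gives a linear system:
  27a + 9b + 3c + d = -41
  64a + 16b + 4c + d = -132
  125a + 25b + 5c + d = -291
  216a + 36b + 6c + d = -536
Solving the system yields a = -3, b = 2, c = 6, d = 4.
So g(x) = -3x^3 + 2x^2 + 6x + 4.
The constant term is 4.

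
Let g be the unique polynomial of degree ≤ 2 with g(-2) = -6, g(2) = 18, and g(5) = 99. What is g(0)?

-6

Using the Lagrange interpolation formula with nodes -2, 2, 5:
  L_0(x) = (x - 2)(x - 5) / 28
  L_1(x) = (x + 2)(x - 5) / -12
  L_2(x) = (x + 2)(x - 2) / 21
Then g(x) = -6·L_0(x) + 18·L_1(x) + 99·L_2(x).
Expanding and collecting terms gives g(x) = 3x^2 + 6x - 6.
Evaluating at x = 0: g(0) = -6.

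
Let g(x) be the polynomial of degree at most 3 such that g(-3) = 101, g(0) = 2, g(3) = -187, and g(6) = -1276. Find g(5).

-763

Forward differences of the values at x = -3, 0, 3, 6:
  g  : 101  2  -187  -1276
  Δ  : -99  -189  -1089
  Δ^2: -90  -900
  Δ^3: -810
The third differences are constant, confirming degree 3.
Interpolating (Newton forward form) and evaluating at x = 5 gives g(5) = -763.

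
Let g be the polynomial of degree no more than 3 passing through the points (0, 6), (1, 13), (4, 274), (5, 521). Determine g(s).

g(s) = 4s^3 + 3s + 6

Using the Lagrange interpolation formula with nodes 0, 1, 4, 5:
  L_0(s) = (s - 1)(s - 4)(s - 5) / -20
  L_1(s) = s(s - 4)(s - 5) / 12
  L_2(s) = s(s - 1)(s - 5) / -12
  L_3(s) = s(s - 1)(s - 4) / 20
Then g(s) = 6·L_0(s) + 13·L_1(s) + 274·L_2(s) + 521·L_3(s).
Expanding and collecting terms gives g(s) = 4s^3 + 3s + 6.
Check: g(5) = 521. ✓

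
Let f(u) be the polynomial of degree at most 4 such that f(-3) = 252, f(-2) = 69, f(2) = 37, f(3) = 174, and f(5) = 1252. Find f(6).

2565

Using the Lagrange interpolation formula with nodes -3, -2, 2, 3, 5:
  L_0(u) = (u + 2)(u - 2)(u - 3)(u - 5) / 240
  L_1(u) = (u + 3)(u - 2)(u - 3)(u - 5) / -140
  L_2(u) = (u + 3)(u + 2)(u - 3)(u - 5) / 60
  L_3(u) = (u + 3)(u + 2)(u - 2)(u - 5) / -60
  L_4(u) = (u + 3)(u + 2)(u - 2)(u - 3) / 336
Then f(u) = 252·L_0(u) + 69·L_1(u) + 37·L_2(u) + 174·L_3(u) + 1252·L_4(u).
Expanding and collecting terms gives f(u) = 2u^4 - u^3 + 6u^2 - 4u - 3.
Evaluating at u = 6: f(6) = 2565.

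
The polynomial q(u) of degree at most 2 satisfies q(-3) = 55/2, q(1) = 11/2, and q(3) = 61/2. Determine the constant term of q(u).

Write q(u) = au^2 + bu + c. Substituting each data point gives a linear system:
  9a - 3b + c = 55/2
  a + b + c = 11/2
  9a + 3b + c = 61/2
Solving the system yields a = 3, b = 1/2, c = 2.
So q(u) = 3u^2 + (1/2)u + 2.
The constant term is 2.

2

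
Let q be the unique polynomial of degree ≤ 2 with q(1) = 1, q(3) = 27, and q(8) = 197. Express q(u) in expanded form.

Write q(u) = au^2 + bu + c. Substituting each data point gives a linear system:
  a + b + c = 1
  9a + 3b + c = 27
  64a + 8b + c = 197
Solving the system yields a = 3, b = 1, c = -3.
So q(u) = 3u² + u - 3.
Check: q(8) = 197. ✓

q(u) = 3u^2 + u - 3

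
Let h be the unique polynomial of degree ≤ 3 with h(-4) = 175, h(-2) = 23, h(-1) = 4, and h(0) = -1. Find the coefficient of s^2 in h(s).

-2

Write h(s) = as^3 + bs^2 + cs + d. Substituting each data point gives a linear system:
  -64a + 16b - 4c + d = 175
  -8a + 4b - 2c + d = 23
  -a + b - c + d = 4
  d = -1
Solving the system yields a = -3, b = -2, c = -4, d = -1.
So h(s) = -3s^3 - 2s^2 - 4s - 1.
The coefficient of s^2 is -2.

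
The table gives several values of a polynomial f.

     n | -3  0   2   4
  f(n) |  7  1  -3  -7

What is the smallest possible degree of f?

1

Divided differences on the nodes -3, 0, 2, 4:
  order 0: 7  1  -3  -7
  order 1: -2  -2  -2
  order 2: 0  0
  order 3: 0
The order-1 divided differences are all -2 (nonzero) and every higher order vanishes, so the data lies on a polynomial of degree exactly 1.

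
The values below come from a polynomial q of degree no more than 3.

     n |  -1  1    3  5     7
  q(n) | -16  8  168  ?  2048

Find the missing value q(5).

On equispaced nodes a degree-3 polynomial has vanishing fourth forward difference, so
  q(-1) - 4·q(1) + 6·q(3) - 4·q(5) + q(7) = 0.
Substituting the known values and solving for q(5):
  -4·q(5) = -3008
  q(5) = 752.

752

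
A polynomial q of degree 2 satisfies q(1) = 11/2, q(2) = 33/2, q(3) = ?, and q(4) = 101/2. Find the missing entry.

The 3 known points determine the degree-2 polynomial uniquely.
Write q(u) = au^2 + bu + c. Substituting each data point gives a linear system:
  a + b + c = 11/2
  4a + 2b + c = 33/2
  16a + 4b + c = 101/2
Solving the system yields a = 2, b = 5, c = -3/2.
So q(u) = 2u^2 + 5u - 3/2.
Then q(3) = 63/2.

63/2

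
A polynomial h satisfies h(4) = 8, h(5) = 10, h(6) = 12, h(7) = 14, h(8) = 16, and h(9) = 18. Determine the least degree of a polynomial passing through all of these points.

Forward differences of the values at u = 4, 5, 6, 7, 8, 9:
  h  : 8  10  12  14  16  18
  Δ  : 2  2  2  2  2
  Δ^2: 0  0  0  0
  Δ^3: 0  0  0
  Δ^4: 0  0
  Δ^5: 0
The first differences are constant (2) and nonzero, while all higher differences vanish, so the minimal degree is 1.

1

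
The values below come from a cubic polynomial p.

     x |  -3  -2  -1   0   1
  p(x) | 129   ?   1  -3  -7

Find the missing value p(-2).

On equispaced nodes a degree-3 polynomial has vanishing fourth forward difference, so
  p(-3) - 4·p(-2) + 6·p(-1) - 4·p(0) + p(1) = 0.
Substituting the known values and solving for p(-2):
  -4·p(-2) = -140
  p(-2) = 35.

35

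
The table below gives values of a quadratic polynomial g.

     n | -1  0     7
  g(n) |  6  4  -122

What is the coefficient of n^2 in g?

Write g(n) = an^2 + bn + c. Substituting each data point gives a linear system:
  a - b + c = 6
  c = 4
  49a + 7b + c = -122
Solving the system yields a = -2, b = -4, c = 4.
So g(n) = -2n^2 - 4n + 4.
The leading coefficient is -2.

-2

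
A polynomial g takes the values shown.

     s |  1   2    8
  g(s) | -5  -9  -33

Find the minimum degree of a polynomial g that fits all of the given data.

1

Divided differences on the nodes 1, 2, 8:
  order 0: -5  -9  -33
  order 1: -4  -4
  order 2: 0
The order-1 divided differences are all -4 (nonzero) and every higher order vanishes, so the data lies on a polynomial of degree exactly 1.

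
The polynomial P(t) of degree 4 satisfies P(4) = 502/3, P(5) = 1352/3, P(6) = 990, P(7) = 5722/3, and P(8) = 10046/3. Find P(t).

P(t) = t^4 - (5/3)t^3 + 2t^2 - 2t - 6

Write P(t) = at^4 + bt^3 + ct^2 + dt + e. Substituting each data point gives a linear system:
  256a + 64b + 16c + 4d + e = 502/3
  625a + 125b + 25c + 5d + e = 1352/3
  1296a + 216b + 36c + 6d + e = 990
  2401a + 343b + 49c + 7d + e = 5722/3
  4096a + 512b + 64c + 8d + e = 10046/3
Solving the system yields a = 1, b = -5/3, c = 2, d = -2, e = -6.
So P(t) = t⁴ - (5/3)t³ + 2t² - 2t - 6.
Check: P(8) = 10046/3. ✓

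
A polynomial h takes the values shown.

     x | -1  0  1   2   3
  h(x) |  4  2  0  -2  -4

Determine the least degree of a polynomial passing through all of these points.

Forward differences of the values at x = -1, 0, 1, 2, 3:
  h  : 4  2  0  -2  -4
  Δ  : -2  -2  -2  -2
  Δ^2: 0  0  0
  Δ^3: 0  0
  Δ^4: 0
The first differences are constant (-2) and nonzero, while all higher differences vanish, so the minimal degree is 1.

1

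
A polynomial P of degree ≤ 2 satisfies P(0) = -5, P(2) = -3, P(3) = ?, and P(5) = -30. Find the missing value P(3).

-8

The 3 known points determine the degree-2 polynomial uniquely.
Write P(u) = au^2 + bu + c. Substituting each data point gives a linear system:
  c = -5
  4a + 2b + c = -3
  25a + 5b + c = -30
Solving the system yields a = -2, b = 5, c = -5.
So P(u) = -2u² + 5u - 5.
Then P(3) = -8.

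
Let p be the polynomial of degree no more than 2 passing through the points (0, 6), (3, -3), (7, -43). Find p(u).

p(u) = -u^2 + 6

Write p(u) = au^2 + bu + c. Substituting each data point gives a linear system:
  c = 6
  9a + 3b + c = -3
  49a + 7b + c = -43
Solving the system yields a = -1, b = 0, c = 6.
So p(u) = -u^2 + 6.
Check: p(0) = 6. ✓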